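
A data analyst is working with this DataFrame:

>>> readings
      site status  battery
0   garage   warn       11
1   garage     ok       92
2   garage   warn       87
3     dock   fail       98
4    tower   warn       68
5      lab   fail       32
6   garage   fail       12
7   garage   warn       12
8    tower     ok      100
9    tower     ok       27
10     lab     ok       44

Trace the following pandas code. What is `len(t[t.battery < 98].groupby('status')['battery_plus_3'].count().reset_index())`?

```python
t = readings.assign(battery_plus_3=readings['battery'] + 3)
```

3

add column battery_plus_3 = readings['battery'] + 3:
      site status  battery  battery_plus_3
0   garage   warn       11              14
1   garage     ok       92              95
2   garage   warn       87              90
3     dock   fail       98             101
4    tower   warn       68              71
5      lab   fail       32              35
6   garage   fail       12              15
7   garage   warn       12              15
8    tower     ok      100             103
9    tower     ok       27              30
10     lab     ok       44              47
filter rows where battery < 98:
      site status  battery  battery_plus_3
0   garage   warn       11              14
1   garage     ok       92              95
2   garage   warn       87              90
4    tower   warn       68              71
5      lab   fail       32              35
6   garage   fail       12              15
7   garage   warn       12              15
9    tower     ok       27              30
10     lab     ok       44              47
group by status, count of battery_plus_3:
status
fail    2
ok      3
warn    4
Name: battery_plus_3, dtype: int64
reset_index():
  status  battery_plus_3
0   fail               2
1     ok               3
2   warn               4
Then the number of rows: 3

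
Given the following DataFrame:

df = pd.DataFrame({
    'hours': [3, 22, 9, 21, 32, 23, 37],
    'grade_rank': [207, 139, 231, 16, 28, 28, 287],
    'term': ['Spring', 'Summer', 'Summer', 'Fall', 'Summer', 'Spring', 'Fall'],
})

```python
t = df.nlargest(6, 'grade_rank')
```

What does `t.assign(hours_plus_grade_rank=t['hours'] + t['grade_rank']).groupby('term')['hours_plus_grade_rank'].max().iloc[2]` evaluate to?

240

take 6 rows with largest grade_rank:
   hours  grade_rank    term
6     37         287    Fall
2      9         231  Summer
0      3         207  Spring
1     22         139  Summer
4     32          28  Summer
5     23          28  Spring
add column hours_plus_grade_rank = t['hours'] + t['grade_rank']:
   hours  grade_rank    term  hours_plus_grade_rank
6     37         287    Fall                    324
2      9         231  Summer                    240
0      3         207  Spring                    210
1     22         139  Summer                    161
4     32          28  Summer                     60
5     23          28  Spring                     51
group by term, max of hours_plus_grade_rank:
term
Fall      324
Spring    210
Summer    240
Name: hours_plus_grade_rank, dtype: int64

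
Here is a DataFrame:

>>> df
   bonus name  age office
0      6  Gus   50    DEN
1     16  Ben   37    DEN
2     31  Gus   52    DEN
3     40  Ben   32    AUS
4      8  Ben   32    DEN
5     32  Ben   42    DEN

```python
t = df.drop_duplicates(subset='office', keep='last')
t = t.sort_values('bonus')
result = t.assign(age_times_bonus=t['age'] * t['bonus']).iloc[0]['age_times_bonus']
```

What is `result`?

1344

drop duplicate office (keep=last):
   bonus name  age office
3     40  Ben   32    AUS
5     32  Ben   42    DEN
sort by bonus:
   bonus name  age office
5     32  Ben   42    DEN
3     40  Ben   32    AUS
add column age_times_bonus = t['age'] * t['bonus']:
   bonus name  age office  age_times_bonus
5     32  Ben   42    DEN             1344
3     40  Ben   32    AUS             1280
Taking the value at position 0, column 'age_times_bonus' gives 1344.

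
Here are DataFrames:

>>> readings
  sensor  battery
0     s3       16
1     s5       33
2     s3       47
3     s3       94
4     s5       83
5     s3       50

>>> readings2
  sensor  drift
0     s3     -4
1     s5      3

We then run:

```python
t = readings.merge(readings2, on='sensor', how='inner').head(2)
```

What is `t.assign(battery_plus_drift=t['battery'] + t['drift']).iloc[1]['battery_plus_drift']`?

36

merge on 'sensor' (how='inner') → 6 rows:
  sensor  battery  drift
0     s3       16     -4
1     s5       33      3
2     s3       47     -4
3     s3       94     -4
4     s5       83      3
5     s3       50     -4
take first 2 rows:
  sensor  battery  drift
0     s3       16     -4
1     s5       33      3
add column battery_plus_drift = t['battery'] + t['drift']:
  sensor  battery  drift  battery_plus_drift
0     s3       16     -4                  12
1     s5       33      3                  36
Taking the value at position 1, column 'battery_plus_drift' gives 36.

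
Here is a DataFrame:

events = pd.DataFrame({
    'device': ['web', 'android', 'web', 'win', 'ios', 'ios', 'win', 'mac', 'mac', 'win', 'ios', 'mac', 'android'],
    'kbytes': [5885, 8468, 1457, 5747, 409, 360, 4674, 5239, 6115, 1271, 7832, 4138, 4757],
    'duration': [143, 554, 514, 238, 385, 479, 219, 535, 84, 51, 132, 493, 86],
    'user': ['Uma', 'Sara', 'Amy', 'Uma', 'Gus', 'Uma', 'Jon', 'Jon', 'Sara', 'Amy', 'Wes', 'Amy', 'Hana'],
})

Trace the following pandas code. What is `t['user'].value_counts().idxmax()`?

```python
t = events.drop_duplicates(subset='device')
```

drop duplicate device (keep=first):
    device  kbytes  duration  user
0      web    5885       143   Uma
1  android    8468       554  Sara
3      win    5747       238   Uma
4      ios     409       385   Gus
7      mac    5239       535   Jon
value_counts of user:
user
Uma     2
Sara    1
Gus     1
Jon     1
Name: count, dtype: int64
Finally, label with the largest value = Uma.

Uma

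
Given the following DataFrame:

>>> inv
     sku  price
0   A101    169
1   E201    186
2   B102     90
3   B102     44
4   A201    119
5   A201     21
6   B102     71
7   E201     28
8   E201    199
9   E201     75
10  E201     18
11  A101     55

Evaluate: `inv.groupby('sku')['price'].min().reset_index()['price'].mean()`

34.5

group by sku, min of price:
sku
A101    55
A201    21
B102    44
E201    18
Name: price, dtype: int64
reset_index():
    sku  price
0  A101     55
1  A201     21
2  B102     44
3  E201     18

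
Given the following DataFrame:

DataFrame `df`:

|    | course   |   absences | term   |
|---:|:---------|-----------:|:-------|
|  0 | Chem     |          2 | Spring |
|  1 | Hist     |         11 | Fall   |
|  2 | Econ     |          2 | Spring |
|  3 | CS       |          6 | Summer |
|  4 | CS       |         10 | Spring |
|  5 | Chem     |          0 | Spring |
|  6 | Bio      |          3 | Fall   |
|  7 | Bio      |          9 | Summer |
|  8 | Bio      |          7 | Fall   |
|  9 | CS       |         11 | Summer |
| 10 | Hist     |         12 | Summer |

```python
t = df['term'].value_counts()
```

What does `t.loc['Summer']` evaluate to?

4

value_counts of term:
term
Spring    4
Summer    4
Fall      3
Name: count, dtype: int64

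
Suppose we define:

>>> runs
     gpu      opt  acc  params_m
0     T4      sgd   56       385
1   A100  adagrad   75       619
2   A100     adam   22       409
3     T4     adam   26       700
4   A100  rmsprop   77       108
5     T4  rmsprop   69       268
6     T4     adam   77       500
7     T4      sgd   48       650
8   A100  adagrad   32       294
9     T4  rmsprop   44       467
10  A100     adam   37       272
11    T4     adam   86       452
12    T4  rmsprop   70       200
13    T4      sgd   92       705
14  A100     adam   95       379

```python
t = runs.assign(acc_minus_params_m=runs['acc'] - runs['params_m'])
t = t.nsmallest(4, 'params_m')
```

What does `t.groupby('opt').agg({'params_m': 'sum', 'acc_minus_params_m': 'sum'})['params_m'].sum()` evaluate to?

848

add column acc_minus_params_m = runs['acc'] - runs['params_m']:
     gpu      opt  acc  params_m  acc_minus_params_m
0     T4      sgd   56       385                -329
1   A100  adagrad   75       619                -544
2   A100     adam   22       409                -387
3     T4     adam   26       700                -674
4   A100  rmsprop   77       108                 -31
5     T4  rmsprop   69       268                -199
6     T4     adam   77       500                -423
7     T4      sgd   48       650                -602
8   A100  adagrad   32       294                -262
9     T4  rmsprop   44       467                -423
10  A100     adam   37       272                -235
11    T4     adam   86       452                -366
12    T4  rmsprop   70       200                -130
13    T4      sgd   92       705                -613
14  A100     adam   95       379                -284
take 4 rows with smallest params_m:
     gpu      opt  acc  params_m  acc_minus_params_m
4   A100  rmsprop   77       108                 -31
12    T4  rmsprop   70       200                -130
5     T4  rmsprop   69       268                -199
10  A100     adam   37       272                -235
group by opt: sum(params_m), sum(acc_minus_params_m):
         params_m  acc_minus_params_m
opt                                  
adam          272                -235
rmsprop       576                -360
The sum of column 'params_m' is 848.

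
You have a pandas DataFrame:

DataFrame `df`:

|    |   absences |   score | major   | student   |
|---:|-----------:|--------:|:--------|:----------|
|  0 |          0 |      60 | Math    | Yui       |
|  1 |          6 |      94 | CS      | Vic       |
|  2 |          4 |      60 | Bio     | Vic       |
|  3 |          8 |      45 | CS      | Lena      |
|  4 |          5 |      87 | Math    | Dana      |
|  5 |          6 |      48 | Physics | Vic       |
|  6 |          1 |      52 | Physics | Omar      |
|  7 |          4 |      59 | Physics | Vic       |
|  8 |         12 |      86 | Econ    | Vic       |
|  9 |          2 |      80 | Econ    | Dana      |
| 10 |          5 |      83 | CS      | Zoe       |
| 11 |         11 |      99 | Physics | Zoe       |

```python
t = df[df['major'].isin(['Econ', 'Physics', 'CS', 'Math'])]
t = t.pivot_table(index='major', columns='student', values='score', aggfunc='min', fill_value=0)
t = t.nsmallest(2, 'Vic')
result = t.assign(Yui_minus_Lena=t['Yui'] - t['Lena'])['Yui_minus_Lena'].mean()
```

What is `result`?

filter rows where major in ['Econ', 'Physics', 'CS', 'Math']:
    absences  score    major student
0          0     60     Math     Yui
1          6     94       CS     Vic
3          8     45       CS    Lena
4          5     87     Math    Dana
5          6     48  Physics     Vic
6          1     52  Physics    Omar
7          4     59  Physics     Vic
8         12     86     Econ     Vic
9          2     80     Econ    Dana
10         5     83       CS     Zoe
11        11     99  Physics     Zoe
pivot: rows=major, cols=student, min(score):
student  Dana  Lena  Omar  Vic  Yui  Zoe
major                                   
CS          0    45     0   94    0   83
Econ       80     0     0   86    0    0
Math       87     0     0    0   60    0
Physics     0     0    52   48    0   99
take 2 rows with smallest Vic:
student  Dana  Lena  Omar  Vic  Yui  Zoe
major                                   
Math       87     0     0    0   60    0
Physics     0     0    52   48    0   99
add column Yui_minus_Lena = t['Yui'] - t['Lena']:
student  Dana  Lena  Omar  Vic  Yui  Zoe  Yui_minus_Lena
major                                                   
Math       87     0     0    0   60    0              60
Physics     0     0    52   48    0   99               0
So mean() = 30.0.

30.0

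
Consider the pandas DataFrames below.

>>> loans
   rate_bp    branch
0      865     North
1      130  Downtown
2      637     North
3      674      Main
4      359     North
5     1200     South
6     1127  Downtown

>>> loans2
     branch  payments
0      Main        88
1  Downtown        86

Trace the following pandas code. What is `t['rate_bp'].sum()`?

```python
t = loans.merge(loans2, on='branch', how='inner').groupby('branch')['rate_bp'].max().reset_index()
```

1801

merge on 'branch' (how='inner') → 3 rows:
   rate_bp    branch  payments
0      130  Downtown        86
1      674      Main        88
2     1127  Downtown        86
group by branch, max of rate_bp:
branch
Downtown    1127
Main         674
Name: rate_bp, dtype: int64
reset_index():
     branch  rate_bp
0  Downtown     1127
1      Main      674
Then the sum of column 'rate_bp': 1801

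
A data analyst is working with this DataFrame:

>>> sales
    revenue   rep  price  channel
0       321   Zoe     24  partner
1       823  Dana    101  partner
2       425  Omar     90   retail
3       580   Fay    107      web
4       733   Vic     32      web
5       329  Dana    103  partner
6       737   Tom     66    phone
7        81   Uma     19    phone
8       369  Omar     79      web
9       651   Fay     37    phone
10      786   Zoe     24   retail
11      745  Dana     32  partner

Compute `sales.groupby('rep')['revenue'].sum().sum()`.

group by rep, sum of revenue:
rep
Dana    1897
Fay     1231
Omar     794
Tom      737
Uma       81
Vic      733
Zoe     1107
Name: revenue, dtype: int64

6580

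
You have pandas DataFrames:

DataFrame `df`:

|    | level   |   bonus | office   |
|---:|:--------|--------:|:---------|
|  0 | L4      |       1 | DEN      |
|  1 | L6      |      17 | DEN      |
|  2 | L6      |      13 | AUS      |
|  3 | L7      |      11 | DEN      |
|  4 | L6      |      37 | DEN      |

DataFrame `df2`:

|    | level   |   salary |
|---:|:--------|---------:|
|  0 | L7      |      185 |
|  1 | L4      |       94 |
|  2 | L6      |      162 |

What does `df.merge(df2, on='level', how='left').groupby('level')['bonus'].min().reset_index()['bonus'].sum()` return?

merge on 'level' (how='left') → 5 rows:
  level  bonus office  salary
0    L4      1    DEN      94
1    L6     17    DEN     162
2    L6     13    AUS     162
3    L7     11    DEN     185
4    L6     37    DEN     162
group by level, min of bonus:
level
L4     1
L6    13
L7    11
Name: bonus, dtype: int64
reset_index():
  level  bonus
0    L4      1
1    L6     13
2    L7     11
The sum of column 'bonus' is 25.

25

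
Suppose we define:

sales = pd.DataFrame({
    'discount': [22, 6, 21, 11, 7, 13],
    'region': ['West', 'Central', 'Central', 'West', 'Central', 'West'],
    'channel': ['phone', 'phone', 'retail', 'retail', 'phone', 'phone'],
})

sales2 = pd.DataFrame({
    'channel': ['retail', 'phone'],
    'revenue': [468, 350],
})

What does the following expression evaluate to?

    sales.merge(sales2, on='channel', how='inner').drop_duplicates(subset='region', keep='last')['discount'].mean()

10.0

merge on 'channel' (how='inner') → 6 rows:
   discount   region channel  revenue
0        22     West   phone      350
1         6  Central   phone      350
2        21  Central  retail      468
3        11     West  retail      468
4         7  Central   phone      350
5        13     West   phone      350
drop duplicate region (keep=last):
   discount   region channel  revenue
4         7  Central   phone      350
5        13     West   phone      350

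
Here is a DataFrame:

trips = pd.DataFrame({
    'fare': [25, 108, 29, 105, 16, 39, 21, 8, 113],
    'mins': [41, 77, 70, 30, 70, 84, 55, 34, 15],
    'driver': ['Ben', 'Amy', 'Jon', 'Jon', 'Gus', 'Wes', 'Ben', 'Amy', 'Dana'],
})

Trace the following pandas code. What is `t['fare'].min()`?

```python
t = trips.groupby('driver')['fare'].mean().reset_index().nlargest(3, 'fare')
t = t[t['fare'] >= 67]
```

group by driver, mean of fare:
driver
Amy      58.0
Ben      23.0
Dana    113.0
Gus      16.0
Jon      67.0
Wes      39.0
Name: fare, dtype: float64
reset_index():
  driver   fare
0    Amy   58.0
1    Ben   23.0
2   Dana  113.0
3    Gus   16.0
4    Jon   67.0
5    Wes   39.0
take 3 rows with largest fare:
  driver   fare
2   Dana  113.0
4    Jon   67.0
0    Amy   58.0
filter rows where fare >= 67:
  driver   fare
2   Dana  113.0
4    Jon   67.0

67.0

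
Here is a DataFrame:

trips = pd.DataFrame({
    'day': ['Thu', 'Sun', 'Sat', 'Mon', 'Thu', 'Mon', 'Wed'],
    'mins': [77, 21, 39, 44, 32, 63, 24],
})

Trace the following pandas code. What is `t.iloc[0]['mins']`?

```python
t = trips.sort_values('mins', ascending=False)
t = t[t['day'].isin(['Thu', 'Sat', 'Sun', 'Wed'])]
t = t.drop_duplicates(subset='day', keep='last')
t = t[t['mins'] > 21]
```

39

sort by mins descending:
   day  mins
0  Thu    77
5  Mon    63
3  Mon    44
2  Sat    39
4  Thu    32
6  Wed    24
1  Sun    21
filter rows where day in ['Thu', 'Sat', 'Sun', 'Wed']:
   day  mins
0  Thu    77
2  Sat    39
4  Thu    32
6  Wed    24
1  Sun    21
drop duplicate day (keep=last):
   day  mins
2  Sat    39
4  Thu    32
6  Wed    24
1  Sun    21
filter rows where mins > 21:
   day  mins
2  Sat    39
4  Thu    32
6  Wed    24
So iloc[0]['mins'] = 39.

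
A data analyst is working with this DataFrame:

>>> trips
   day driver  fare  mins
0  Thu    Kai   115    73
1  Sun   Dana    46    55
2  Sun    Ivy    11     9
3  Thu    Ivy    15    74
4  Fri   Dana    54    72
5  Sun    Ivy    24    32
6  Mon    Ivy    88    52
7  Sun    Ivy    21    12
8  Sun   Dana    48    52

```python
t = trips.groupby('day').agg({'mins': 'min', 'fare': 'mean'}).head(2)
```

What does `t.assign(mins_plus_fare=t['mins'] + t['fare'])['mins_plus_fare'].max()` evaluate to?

140.0

group by day: min(mins), mean(fare):
     mins  fare
day            
Fri    72  54.0
Mon    52  88.0
Sun     9  30.0
Thu    73  65.0
take first 2 rows:
     mins  fare
day            
Fri    72  54.0
Mon    52  88.0
add column mins_plus_fare = t['mins'] + t['fare']:
     mins  fare  mins_plus_fare
day                            
Fri    72  54.0           126.0
Mon    52  88.0           140.0
max of column 'mins_plus_fare' → 140.0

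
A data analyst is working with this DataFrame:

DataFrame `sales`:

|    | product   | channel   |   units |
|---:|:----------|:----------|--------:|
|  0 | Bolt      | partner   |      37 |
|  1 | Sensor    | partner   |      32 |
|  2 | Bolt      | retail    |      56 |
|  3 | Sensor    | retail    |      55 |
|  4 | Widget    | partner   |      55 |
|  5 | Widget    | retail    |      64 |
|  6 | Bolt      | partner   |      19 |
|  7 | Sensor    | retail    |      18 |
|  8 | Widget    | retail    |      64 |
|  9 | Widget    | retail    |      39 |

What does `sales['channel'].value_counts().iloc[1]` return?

4

value_counts of channel:
channel
retail     6
partner    4
Name: count, dtype: int64
Finally, value at position 1 = 4.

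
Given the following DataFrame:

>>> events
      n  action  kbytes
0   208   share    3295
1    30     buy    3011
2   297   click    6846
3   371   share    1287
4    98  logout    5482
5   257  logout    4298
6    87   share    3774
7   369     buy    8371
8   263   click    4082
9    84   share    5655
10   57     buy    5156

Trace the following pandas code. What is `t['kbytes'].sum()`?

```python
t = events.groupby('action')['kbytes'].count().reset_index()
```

group by action, count of kbytes:
action
buy       3
click     2
logout    2
share     4
Name: kbytes, dtype: int64
reset_index():
   action  kbytes
0     buy       3
1   click       2
2  logout       2
3   share       4
So sum() = 11.

11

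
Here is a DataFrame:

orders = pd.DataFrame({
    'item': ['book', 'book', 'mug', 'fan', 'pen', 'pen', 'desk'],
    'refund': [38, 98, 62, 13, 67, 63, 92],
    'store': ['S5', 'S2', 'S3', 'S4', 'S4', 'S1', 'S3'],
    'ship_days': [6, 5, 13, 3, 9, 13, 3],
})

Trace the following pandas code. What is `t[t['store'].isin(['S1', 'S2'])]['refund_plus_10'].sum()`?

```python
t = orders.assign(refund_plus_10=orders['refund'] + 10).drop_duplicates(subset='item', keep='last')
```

181

add column refund_plus_10 = orders['refund'] + 10:
   item  refund store  ship_days  refund_plus_10
0  book      38    S5          6              48
1  book      98    S2          5             108
2   mug      62    S3         13              72
3   fan      13    S4          3              23
4   pen      67    S4          9              77
5   pen      63    S1         13              73
6  desk      92    S3          3             102
drop duplicate item (keep=last):
   item  refund store  ship_days  refund_plus_10
1  book      98    S2          5             108
2   mug      62    S3         13              72
3   fan      13    S4          3              23
5   pen      63    S1         13              73
6  desk      92    S3          3             102
filter rows where store in ['S1', 'S2']:
   item  refund store  ship_days  refund_plus_10
1  book      98    S2          5             108
5   pen      63    S1         13              73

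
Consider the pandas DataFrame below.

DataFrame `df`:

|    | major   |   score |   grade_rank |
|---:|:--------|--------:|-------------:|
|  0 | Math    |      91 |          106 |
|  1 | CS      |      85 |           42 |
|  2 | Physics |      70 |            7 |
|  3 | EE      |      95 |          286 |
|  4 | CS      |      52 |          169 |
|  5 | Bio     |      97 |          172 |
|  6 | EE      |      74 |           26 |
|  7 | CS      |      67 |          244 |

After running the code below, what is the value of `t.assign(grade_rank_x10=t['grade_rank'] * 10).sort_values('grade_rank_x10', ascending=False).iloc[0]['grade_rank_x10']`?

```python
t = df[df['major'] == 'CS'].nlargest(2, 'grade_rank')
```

filter rows where major == 'CS':
  major  score  grade_rank
1    CS     85          42
4    CS     52         169
7    CS     67         244
take 2 rows with largest grade_rank:
  major  score  grade_rank
7    CS     67         244
4    CS     52         169
add column grade_rank_x10 = t['grade_rank'] * 10:
  major  score  grade_rank  grade_rank_x10
7    CS     67         244            2440
4    CS     52         169            1690
sort by grade_rank_x10 descending:
  major  score  grade_rank  grade_rank_x10
7    CS     67         244            2440
4    CS     52         169            1690
Then the value at position 0, column 'grade_rank_x10': 2440

2440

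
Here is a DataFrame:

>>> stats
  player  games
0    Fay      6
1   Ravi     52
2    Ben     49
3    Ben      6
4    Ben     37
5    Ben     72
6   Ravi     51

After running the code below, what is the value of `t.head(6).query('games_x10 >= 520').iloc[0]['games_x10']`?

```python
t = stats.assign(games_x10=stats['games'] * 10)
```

add column games_x10 = stats['games'] * 10:
  player  games  games_x10
0    Fay      6         60
1   Ravi     52        520
2    Ben     49        490
3    Ben      6         60
4    Ben     37        370
5    Ben     72        720
6   Ravi     51        510
take first 6 rows:
  player  games  games_x10
0    Fay      6         60
1   Ravi     52        520
2    Ben     49        490
3    Ben      6         60
4    Ben     37        370
5    Ben     72        720
filter rows where games_x10 >= 520:
  player  games  games_x10
1   Ravi     52        520
5    Ben     72        720

520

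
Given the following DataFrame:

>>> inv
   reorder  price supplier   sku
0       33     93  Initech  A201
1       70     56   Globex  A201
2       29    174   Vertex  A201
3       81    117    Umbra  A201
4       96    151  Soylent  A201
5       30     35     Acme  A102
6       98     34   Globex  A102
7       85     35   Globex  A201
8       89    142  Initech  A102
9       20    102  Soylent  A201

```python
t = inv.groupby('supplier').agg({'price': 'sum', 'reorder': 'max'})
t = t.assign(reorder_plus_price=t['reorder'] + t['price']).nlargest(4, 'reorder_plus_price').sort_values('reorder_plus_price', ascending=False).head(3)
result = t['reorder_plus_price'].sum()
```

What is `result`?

group by supplier: sum(price), max(reorder):
          price  reorder
supplier                
Acme         35       30
Globex      125       98
Initech     235       89
Soylent     253       96
Umbra       117       81
Vertex      174       29
add column reorder_plus_price = t['reorder'] + t['price']:
          price  reorder  reorder_plus_price
supplier                                    
Acme         35       30                  65
Globex      125       98                 223
Initech     235       89                 324
Soylent     253       96                 349
Umbra       117       81                 198
Vertex      174       29                 203
take 4 rows with largest reorder_plus_price:
          price  reorder  reorder_plus_price
supplier                                    
Soylent     253       96                 349
Initech     235       89                 324
Globex      125       98                 223
Vertex      174       29                 203
sort by reorder_plus_price descending:
          price  reorder  reorder_plus_price
supplier                                    
Soylent     253       96                 349
Initech     235       89                 324
Globex      125       98                 223
Vertex      174       29                 203
take first 3 rows:
          price  reorder  reorder_plus_price
supplier                                    
Soylent     253       96                 349
Initech     235       89                 324
Globex      125       98                 223
sum of column 'reorder_plus_price' → 896

896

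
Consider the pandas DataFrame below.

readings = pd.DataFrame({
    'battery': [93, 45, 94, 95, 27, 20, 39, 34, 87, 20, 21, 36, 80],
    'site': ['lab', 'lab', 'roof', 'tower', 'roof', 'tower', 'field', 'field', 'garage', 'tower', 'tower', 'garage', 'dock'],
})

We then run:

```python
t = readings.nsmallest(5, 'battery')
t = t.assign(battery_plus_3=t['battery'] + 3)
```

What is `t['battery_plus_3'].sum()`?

137

take 5 rows with smallest battery:
    battery   site
5        20  tower
9        20  tower
10       21  tower
4        27   roof
7        34  field
add column battery_plus_3 = t['battery'] + 3:
    battery   site  battery_plus_3
5        20  tower              23
9        20  tower              23
10       21  tower              24
4        27   roof              30
7        34  field              37
Finally, sum of column 'battery_plus_3' = 137.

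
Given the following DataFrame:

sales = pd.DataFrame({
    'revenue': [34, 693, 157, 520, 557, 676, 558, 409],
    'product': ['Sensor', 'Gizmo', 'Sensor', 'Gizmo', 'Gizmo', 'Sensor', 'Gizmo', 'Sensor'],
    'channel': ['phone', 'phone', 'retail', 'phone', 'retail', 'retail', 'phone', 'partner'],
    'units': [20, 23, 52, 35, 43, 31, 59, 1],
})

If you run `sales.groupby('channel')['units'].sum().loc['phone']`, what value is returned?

137

group by channel, sum of units:
channel
partner      1
phone      137
retail     126
Name: units, dtype: int64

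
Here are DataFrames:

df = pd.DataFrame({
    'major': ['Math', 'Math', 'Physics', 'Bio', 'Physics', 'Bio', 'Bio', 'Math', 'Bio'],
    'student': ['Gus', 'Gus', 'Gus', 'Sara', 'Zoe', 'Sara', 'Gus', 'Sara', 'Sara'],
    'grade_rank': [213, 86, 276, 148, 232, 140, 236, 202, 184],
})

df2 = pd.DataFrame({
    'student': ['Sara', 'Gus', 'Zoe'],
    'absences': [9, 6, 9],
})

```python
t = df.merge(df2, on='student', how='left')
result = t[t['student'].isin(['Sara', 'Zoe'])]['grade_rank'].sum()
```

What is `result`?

906

merge on 'student' (how='left') → 9 rows:
     major student  grade_rank  absences
0     Math     Gus         213         6
1     Math     Gus          86         6
2  Physics     Gus         276         6
3      Bio    Sara         148         9
4  Physics     Zoe         232         9
5      Bio    Sara         140         9
6      Bio     Gus         236         6
7     Math    Sara         202         9
8      Bio    Sara         184         9
filter rows where student in ['Sara', 'Zoe']:
     major student  grade_rank  absences
3      Bio    Sara         148         9
4  Physics     Zoe         232         9
5      Bio    Sara         140         9
7     Math    Sara         202         9
8      Bio    Sara         184         9
The sum of column 'grade_rank' is 906.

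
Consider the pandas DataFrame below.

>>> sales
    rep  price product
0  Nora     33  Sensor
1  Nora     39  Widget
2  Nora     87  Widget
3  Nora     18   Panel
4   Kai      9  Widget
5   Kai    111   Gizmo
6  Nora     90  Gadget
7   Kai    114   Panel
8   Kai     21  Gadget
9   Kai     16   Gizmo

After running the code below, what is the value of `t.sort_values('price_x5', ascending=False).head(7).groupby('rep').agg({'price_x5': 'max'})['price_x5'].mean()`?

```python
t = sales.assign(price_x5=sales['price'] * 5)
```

add column price_x5 = sales['price'] * 5:
    rep  price product  price_x5
0  Nora     33  Sensor       165
1  Nora     39  Widget       195
2  Nora     87  Widget       435
3  Nora     18   Panel        90
4   Kai      9  Widget        45
5   Kai    111   Gizmo       555
6  Nora     90  Gadget       450
7   Kai    114   Panel       570
8   Kai     21  Gadget       105
9   Kai     16   Gizmo        80
sort by price_x5 descending:
    rep  price product  price_x5
7   Kai    114   Panel       570
5   Kai    111   Gizmo       555
6  Nora     90  Gadget       450
2  Nora     87  Widget       435
1  Nora     39  Widget       195
0  Nora     33  Sensor       165
8   Kai     21  Gadget       105
3  Nora     18   Panel        90
9   Kai     16   Gizmo        80
4   Kai      9  Widget        45
take first 7 rows:
    rep  price product  price_x5
7   Kai    114   Panel       570
5   Kai    111   Gizmo       555
6  Nora     90  Gadget       450
2  Nora     87  Widget       435
1  Nora     39  Widget       195
0  Nora     33  Sensor       165
8   Kai     21  Gadget       105
group by rep, max of price_x5:
      price_x5
rep           
Kai        570
Nora       450
Taking the mean of column 'price_x5' gives 510.0.

510.0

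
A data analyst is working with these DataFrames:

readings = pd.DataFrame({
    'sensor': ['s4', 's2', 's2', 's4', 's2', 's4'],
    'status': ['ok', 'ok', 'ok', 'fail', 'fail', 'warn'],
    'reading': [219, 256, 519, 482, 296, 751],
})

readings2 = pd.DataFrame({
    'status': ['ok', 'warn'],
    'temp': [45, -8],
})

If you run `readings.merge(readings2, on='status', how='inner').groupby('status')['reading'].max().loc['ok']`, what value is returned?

merge on 'status' (how='inner') → 4 rows:
  sensor status  reading  temp
0     s4     ok      219    45
1     s2     ok      256    45
2     s2     ok      519    45
3     s4   warn      751    -8
group by status, max of reading:
status
ok      519
warn    751
Name: reading, dtype: int64
Then the value at index 'ok': 519

519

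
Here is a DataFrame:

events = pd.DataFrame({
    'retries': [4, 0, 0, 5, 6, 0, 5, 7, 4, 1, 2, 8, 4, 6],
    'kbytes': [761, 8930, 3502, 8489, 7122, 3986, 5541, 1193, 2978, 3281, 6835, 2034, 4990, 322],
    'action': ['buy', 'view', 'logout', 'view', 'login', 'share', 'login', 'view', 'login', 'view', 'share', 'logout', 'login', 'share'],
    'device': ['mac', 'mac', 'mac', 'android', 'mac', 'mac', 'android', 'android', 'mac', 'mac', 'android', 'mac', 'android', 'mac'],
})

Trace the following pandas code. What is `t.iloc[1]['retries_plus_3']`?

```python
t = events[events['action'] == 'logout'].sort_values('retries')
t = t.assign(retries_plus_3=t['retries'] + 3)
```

11

filter rows where action == 'logout':
    retries  kbytes  action device
2         0    3502  logout    mac
11        8    2034  logout    mac
sort by retries:
    retries  kbytes  action device
2         0    3502  logout    mac
11        8    2034  logout    mac
add column retries_plus_3 = t['retries'] + 3:
    retries  kbytes  action device  retries_plus_3
2         0    3502  logout    mac               3
11        8    2034  logout    mac              11
The value at position 1, column 'retries_plus_3' is 11.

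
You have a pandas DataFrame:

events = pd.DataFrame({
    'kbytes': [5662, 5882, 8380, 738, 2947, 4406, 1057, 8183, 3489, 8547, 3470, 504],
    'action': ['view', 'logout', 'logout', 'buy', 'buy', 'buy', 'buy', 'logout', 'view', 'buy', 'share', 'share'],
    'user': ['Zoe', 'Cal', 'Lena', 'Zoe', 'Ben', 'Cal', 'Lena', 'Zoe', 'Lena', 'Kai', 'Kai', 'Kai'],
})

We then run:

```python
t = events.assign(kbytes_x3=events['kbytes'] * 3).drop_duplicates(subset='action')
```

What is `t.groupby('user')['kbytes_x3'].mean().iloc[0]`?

17646.0

add column kbytes_x3 = events['kbytes'] * 3:
    kbytes  action  user  kbytes_x3
0     5662    view   Zoe      16986
1     5882  logout   Cal      17646
2     8380  logout  Lena      25140
3      738     buy   Zoe       2214
4     2947     buy   Ben       8841
5     4406     buy   Cal      13218
6     1057     buy  Lena       3171
7     8183  logout   Zoe      24549
8     3489    view  Lena      10467
9     8547     buy   Kai      25641
10    3470   share   Kai      10410
11     504   share   Kai       1512
drop duplicate action (keep=first):
    kbytes  action user  kbytes_x3
0     5662    view  Zoe      16986
1     5882  logout  Cal      17646
3      738     buy  Zoe       2214
10    3470   share  Kai      10410
group by user, mean of kbytes_x3:
user
Cal    17646.0
Kai    10410.0
Zoe     9600.0
Name: kbytes_x3, dtype: float64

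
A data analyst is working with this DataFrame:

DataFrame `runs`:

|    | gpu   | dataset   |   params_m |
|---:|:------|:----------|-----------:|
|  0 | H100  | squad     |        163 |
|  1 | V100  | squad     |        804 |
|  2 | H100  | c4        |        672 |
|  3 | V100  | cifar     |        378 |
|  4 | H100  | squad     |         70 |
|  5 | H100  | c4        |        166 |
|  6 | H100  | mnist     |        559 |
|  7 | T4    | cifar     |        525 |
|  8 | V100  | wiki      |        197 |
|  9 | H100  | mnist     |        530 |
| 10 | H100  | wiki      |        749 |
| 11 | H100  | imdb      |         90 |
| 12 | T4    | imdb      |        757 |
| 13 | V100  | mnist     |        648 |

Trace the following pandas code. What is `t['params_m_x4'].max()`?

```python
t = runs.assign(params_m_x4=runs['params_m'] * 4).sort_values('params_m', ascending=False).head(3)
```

add column params_m_x4 = runs['params_m'] * 4:
     gpu dataset  params_m  params_m_x4
0   H100   squad       163          652
1   V100   squad       804         3216
2   H100      c4       672         2688
3   V100   cifar       378         1512
4   H100   squad        70          280
5   H100      c4       166          664
6   H100   mnist       559         2236
7     T4   cifar       525         2100
8   V100    wiki       197          788
9   H100   mnist       530         2120
10  H100    wiki       749         2996
11  H100    imdb        90          360
12    T4    imdb       757         3028
13  V100   mnist       648         2592
sort by params_m descending:
     gpu dataset  params_m  params_m_x4
1   V100   squad       804         3216
12    T4    imdb       757         3028
10  H100    wiki       749         2996
2   H100      c4       672         2688
13  V100   mnist       648         2592
6   H100   mnist       559         2236
9   H100   mnist       530         2120
7     T4   cifar       525         2100
3   V100   cifar       378         1512
8   V100    wiki       197          788
5   H100      c4       166          664
0   H100   squad       163          652
11  H100    imdb        90          360
4   H100   squad        70          280
take first 3 rows:
     gpu dataset  params_m  params_m_x4
1   V100   squad       804         3216
12    T4    imdb       757         3028
10  H100    wiki       749         2996
Taking the max of column 'params_m_x4' gives 3216.

3216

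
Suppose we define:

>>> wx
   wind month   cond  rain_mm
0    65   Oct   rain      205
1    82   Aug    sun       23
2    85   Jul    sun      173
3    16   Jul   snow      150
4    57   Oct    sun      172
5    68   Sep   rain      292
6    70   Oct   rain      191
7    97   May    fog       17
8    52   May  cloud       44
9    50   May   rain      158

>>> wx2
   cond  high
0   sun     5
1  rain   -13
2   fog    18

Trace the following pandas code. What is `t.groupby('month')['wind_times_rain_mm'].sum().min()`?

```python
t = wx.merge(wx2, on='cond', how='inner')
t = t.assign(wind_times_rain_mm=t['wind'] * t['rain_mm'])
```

merge on 'cond' (how='inner') → 8 rows:
   wind month  cond  rain_mm  high
0    65   Oct  rain      205   -13
1    82   Aug   sun       23     5
2    85   Jul   sun      173     5
3    57   Oct   sun      172     5
4    68   Sep  rain      292   -13
5    70   Oct  rain      191   -13
6    97   May   fog       17    18
7    50   May  rain      158   -13
add column wind_times_rain_mm = t['wind'] * t['rain_mm']:
   wind month  cond  rain_mm  high  wind_times_rain_mm
0    65   Oct  rain      205   -13               13325
1    82   Aug   sun       23     5                1886
2    85   Jul   sun      173     5               14705
3    57   Oct   sun      172     5                9804
4    68   Sep  rain      292   -13               19856
5    70   Oct  rain      191   -13               13370
6    97   May   fog       17    18                1649
7    50   May  rain      158   -13                7900
group by month, sum of wind_times_rain_mm:
month
Aug     1886
Jul    14705
May     9549
Oct    36499
Sep    19856
Name: wind_times_rain_mm, dtype: int64
Hence 1886.

1886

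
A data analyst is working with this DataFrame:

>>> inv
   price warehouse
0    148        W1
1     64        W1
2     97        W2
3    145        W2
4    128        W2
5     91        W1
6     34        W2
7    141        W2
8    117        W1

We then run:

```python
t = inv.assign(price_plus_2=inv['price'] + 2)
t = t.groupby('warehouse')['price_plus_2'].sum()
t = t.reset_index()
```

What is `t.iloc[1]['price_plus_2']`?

555

add column price_plus_2 = inv['price'] + 2:
   price warehouse  price_plus_2
0    148        W1           150
1     64        W1            66
2     97        W2            99
3    145        W2           147
4    128        W2           130
5     91        W1            93
6     34        W2            36
7    141        W2           143
8    117        W1           119
group by warehouse, sum of price_plus_2:
warehouse
W1    428
W2    555
Name: price_plus_2, dtype: int64
reset_index():
  warehouse  price_plus_2
0        W1           428
1        W2           555
Finally, value at position 1, column 'price_plus_2' = 555.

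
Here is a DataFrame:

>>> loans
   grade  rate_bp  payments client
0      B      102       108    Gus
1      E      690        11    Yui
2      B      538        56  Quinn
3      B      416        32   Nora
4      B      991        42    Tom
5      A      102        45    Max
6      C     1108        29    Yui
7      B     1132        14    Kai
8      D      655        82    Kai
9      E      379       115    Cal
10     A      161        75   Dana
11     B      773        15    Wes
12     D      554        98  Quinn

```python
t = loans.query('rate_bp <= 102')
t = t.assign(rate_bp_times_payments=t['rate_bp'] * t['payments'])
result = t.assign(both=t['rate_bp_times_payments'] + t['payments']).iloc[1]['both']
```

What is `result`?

4635

filter rows where rate_bp <= 102:
  grade  rate_bp  payments client
0     B      102       108    Gus
5     A      102        45    Max
add column rate_bp_times_payments = t['rate_bp'] * t['payments']:
  grade  rate_bp  payments client  rate_bp_times_payments
0     B      102       108    Gus                   11016
5     A      102        45    Max                    4590
add column both = t['rate_bp_times_payments'] + t['payments']:
  grade  rate_bp  payments client  rate_bp_times_payments   both
0     B      102       108    Gus                   11016  11124
5     A      102        45    Max                    4590   4635
Reading off the value at position 1, column 'both', we get 4635.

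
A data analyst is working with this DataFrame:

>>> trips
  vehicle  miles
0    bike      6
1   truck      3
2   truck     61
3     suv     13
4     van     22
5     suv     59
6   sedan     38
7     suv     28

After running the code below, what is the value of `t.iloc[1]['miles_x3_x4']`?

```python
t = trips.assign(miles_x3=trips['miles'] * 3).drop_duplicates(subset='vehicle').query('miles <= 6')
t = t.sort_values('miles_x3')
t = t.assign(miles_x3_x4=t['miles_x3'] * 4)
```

72

add column miles_x3 = trips['miles'] * 3:
  vehicle  miles  miles_x3
0    bike      6        18
1   truck      3         9
2   truck     61       183
3     suv     13        39
4     van     22        66
5     suv     59       177
6   sedan     38       114
7     suv     28        84
drop duplicate vehicle (keep=first):
  vehicle  miles  miles_x3
0    bike      6        18
1   truck      3         9
3     suv     13        39
4     van     22        66
6   sedan     38       114
filter rows where miles <= 6:
  vehicle  miles  miles_x3
0    bike      6        18
1   truck      3         9
sort by miles_x3:
  vehicle  miles  miles_x3
1   truck      3         9
0    bike      6        18
add column miles_x3_x4 = t['miles_x3'] * 4:
  vehicle  miles  miles_x3  miles_x3_x4
1   truck      3         9           36
0    bike      6        18           72
Taking the value at position 1, column 'miles_x3_x4' gives 72.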